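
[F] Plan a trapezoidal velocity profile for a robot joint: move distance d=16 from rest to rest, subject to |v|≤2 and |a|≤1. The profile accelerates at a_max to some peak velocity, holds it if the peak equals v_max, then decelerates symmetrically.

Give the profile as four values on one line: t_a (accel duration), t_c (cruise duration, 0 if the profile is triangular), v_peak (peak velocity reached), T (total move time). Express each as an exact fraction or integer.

v_max²/a_max = 2²/1 = 4
16 ≥ 4 ⇒ cruise phase
t_a = 2/1 = 2; v_peak = 2
d_cruise = 16 − 4 = 12; t_c = 12/2 = 6
T = 2·2 + 6 = 10

t_a=2 t_c=6 v_peak=2 T=10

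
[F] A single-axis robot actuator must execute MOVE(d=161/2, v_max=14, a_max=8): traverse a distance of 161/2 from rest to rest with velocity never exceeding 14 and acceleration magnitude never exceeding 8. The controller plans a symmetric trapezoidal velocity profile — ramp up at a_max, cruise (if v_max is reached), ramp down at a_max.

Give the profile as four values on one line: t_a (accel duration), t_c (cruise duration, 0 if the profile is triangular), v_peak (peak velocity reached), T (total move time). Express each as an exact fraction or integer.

t_a=7/4 t_c=4 v_peak=14 T=15/2

vₘ²/aₘ = 14²/8 = 49/2
161/2 ≥ 49/2 so v_max reached
t_a = 14/8 = 7/4; v_peak = 14
d_cruise = 161/2 − 49/2 = 56; t_c = 56/14 = 4
T = 2·7/4 + 4 = 15/2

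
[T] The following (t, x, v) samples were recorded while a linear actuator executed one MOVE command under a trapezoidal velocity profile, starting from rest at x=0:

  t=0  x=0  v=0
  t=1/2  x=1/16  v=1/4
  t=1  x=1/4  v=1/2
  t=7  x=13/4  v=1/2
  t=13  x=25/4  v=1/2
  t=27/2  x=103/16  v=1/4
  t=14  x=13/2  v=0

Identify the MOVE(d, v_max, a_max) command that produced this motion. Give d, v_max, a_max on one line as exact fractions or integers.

d=13/2 v_max=1/2 a_max=1/2

final state: t=14, x=13/2, v=0 → d = 13/2
a_max = (1/4−0)/(1/2−0) = 1/2
max v = 1/2 over t∈[1,13] → v_max = 1/2
check: 1/2·(1+12) = 13/2 ✓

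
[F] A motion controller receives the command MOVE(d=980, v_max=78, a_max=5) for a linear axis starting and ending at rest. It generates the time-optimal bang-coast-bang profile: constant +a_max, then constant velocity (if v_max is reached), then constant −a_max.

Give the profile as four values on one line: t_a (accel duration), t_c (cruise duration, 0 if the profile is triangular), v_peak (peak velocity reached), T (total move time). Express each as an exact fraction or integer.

t_a=14 t_c=0 v_peak=70 T=28

vₘ²/aₘ = 78²/5 = 6084/5
980 < 6084/5 ⇒ no cruise
v_peak = √(980·5) = √4900 = 70
t_a = 70/5 = 14; t_c = 0
T = 2·14 = 28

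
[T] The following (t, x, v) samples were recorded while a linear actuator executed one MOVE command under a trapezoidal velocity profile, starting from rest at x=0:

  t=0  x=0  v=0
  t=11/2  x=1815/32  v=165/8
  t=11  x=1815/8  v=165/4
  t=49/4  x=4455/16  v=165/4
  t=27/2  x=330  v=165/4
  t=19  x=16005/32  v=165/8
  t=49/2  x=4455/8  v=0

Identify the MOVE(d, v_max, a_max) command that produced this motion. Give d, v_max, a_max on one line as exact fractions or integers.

final state: t=49/2, x=4455/8, v=0 → d = 4455/8
a_max = (165/8−0)/(11/2−0) = 15/4
max v = 165/4 over t∈[11,27/2] → v_max = 165/4
check: 165/4·(11+5/2) = 4455/8 ✓

d=4455/8 v_max=165/4 a_max=15/4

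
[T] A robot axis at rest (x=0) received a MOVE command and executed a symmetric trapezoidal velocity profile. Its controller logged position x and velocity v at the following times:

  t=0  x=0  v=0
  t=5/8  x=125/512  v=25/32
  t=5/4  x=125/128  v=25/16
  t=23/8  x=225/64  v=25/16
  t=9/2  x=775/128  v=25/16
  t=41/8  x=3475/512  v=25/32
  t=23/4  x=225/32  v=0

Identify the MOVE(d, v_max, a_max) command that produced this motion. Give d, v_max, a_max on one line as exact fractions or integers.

final state: t=23/4, x=225/32, v=0 → d = 225/32
a_max = (25/32−0)/(5/8−0) = 5/4
max v = 25/16 over t∈[5/4,9/2] → v_max = 25/16
check: 25/16·(5/4+13/4) = 225/32 ✓

d=225/32 v_max=25/16 a_max=5/4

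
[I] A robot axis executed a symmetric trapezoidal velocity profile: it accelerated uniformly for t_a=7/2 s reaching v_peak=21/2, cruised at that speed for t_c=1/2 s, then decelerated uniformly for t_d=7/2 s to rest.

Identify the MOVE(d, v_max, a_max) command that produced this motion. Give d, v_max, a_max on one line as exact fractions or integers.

d=42 v_max=21/2 a_max=3

a_max = (21/2)/(7/2) = 3
d_a = ½·21/2·7/2 = 147/8; d_c = 21/2·1/2 = 21/4
d = 2·147/8 + 21/4 = 42
t_c = 1/2 > 0 → v_max = v_peak = 21/2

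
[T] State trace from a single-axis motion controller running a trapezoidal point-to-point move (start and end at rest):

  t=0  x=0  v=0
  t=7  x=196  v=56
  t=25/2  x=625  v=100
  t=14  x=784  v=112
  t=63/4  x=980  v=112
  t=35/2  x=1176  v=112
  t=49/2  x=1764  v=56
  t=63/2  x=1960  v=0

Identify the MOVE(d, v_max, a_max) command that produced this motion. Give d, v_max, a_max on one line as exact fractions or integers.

d=1960 v_max=112 a_max=8

final state: t=63/2, x=1960, v=0 → d = 1960
a_max = (56−0)/(7−0) = 8
max v = 112 over t∈[14,35/2] → v_max = 112
check: 112·(14+7/2) = 1960 ✓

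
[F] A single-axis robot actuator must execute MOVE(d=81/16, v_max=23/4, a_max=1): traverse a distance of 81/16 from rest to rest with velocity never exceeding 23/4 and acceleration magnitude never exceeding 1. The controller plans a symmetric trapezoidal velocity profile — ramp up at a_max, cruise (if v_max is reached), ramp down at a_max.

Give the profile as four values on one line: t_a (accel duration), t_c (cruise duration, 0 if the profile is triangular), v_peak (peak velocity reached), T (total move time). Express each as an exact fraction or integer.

t_a=9/4 t_c=0 v_peak=9/4 T=9/2

v_max²/a_max = (23/4)²/1 = 529/16
81/16 < 529/16 so t_c = 0
v_peak = √(81/16·1) = √(81/16) = 9/4
t_a = (9/4)/1 = 9/4; t_c = 0
T = 2·9/4 = 9/2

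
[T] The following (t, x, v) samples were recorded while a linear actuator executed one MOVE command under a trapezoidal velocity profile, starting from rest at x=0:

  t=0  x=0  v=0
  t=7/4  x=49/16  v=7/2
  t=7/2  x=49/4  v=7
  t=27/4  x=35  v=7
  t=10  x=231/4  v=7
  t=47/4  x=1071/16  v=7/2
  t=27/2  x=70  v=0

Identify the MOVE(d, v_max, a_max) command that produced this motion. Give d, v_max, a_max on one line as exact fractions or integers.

d=70 v_max=7 a_max=2

final state: t=27/2, x=70, v=0 → d = 70
a_max = (7/2−0)/(7/4−0) = 2
max v = 7 over t∈[7/2,10] → v_max = 7
check: 7·(7/2+13/2) = 70 ✓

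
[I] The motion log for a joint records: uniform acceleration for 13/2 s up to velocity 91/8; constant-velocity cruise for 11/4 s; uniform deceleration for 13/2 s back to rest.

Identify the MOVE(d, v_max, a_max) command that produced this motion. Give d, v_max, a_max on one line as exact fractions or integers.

d=3367/32 v_max=91/8 a_max=7/4

a_max = (91/8)/(13/2) = 7/4
d_a = ½·91/8·13/2 = 1183/32; d_c = 91/8·11/4 = 1001/32
d = 2·1183/32 + 1001/32 = 3367/32
t_c = 11/4 > 0 so v_max = 91/8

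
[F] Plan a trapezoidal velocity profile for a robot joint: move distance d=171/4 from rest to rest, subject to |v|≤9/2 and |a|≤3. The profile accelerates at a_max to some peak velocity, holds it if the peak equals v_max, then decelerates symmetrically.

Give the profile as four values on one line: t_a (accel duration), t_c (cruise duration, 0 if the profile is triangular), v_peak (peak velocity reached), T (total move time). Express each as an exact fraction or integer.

v_max²/a_max = (9/2)²/3 = 27/4
171/4 ≥ 27/4 so v_max reached
t_a = (9/2)/3 = 3/2; v_peak = 9/2
d_cruise = 171/4 − 27/4 = 36; t_c = 36/(9/2) = 8
T = 2·3/2 + 8 = 11

t_a=3/2 t_c=8 v_peak=9/2 T=11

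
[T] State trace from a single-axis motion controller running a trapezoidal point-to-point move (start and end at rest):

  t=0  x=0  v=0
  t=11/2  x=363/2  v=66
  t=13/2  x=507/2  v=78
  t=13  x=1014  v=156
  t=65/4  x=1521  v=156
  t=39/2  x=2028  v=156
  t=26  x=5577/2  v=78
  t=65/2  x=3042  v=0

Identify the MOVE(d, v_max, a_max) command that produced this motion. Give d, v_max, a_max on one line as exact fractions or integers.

final state: t=65/2, x=3042, v=0 → d = 3042
a_max = (66−0)/(11/2−0) = 12
max v = 156 over t∈[13,39/2] → v_max = 156
check: 156·(13+13/2) = 3042 ✓

d=3042 v_max=156 a_max=12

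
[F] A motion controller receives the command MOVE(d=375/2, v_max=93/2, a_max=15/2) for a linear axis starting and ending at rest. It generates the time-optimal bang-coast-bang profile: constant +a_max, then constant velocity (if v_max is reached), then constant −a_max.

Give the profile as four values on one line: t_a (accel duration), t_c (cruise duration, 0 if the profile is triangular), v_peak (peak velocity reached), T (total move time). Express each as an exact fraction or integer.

(v_max)²/a_max = (93/2)²/(15/2) = 2883/10
375/2 < 2883/10 → triangular
v_peak = √(375/2·15/2) = √(5625/4) = 75/2
t_a = (75/2)/(15/2) = 5; t_c = 0
T = 2·5 = 10

t_a=5 t_c=0 v_peak=75/2 T=10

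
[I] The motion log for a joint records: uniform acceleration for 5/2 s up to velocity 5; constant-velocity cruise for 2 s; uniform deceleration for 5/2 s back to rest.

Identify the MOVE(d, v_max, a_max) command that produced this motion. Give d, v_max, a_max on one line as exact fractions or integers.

a_max = 5/(5/2) = 2
d_a = ½·5·5/2 = 25/4; d_c = 5·2 = 10
d = 2·25/4 + 10 = 45/2
t_c = 2 > 0 so v_max = 5

d=45/2 v_max=5 a_max=2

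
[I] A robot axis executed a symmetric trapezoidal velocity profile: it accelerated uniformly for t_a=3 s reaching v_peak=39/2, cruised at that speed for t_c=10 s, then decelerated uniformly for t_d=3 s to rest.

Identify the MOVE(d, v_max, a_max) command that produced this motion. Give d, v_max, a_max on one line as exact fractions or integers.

a_max = (39/2)/3 = 13/2
d_a = ½·39/2·3 = 117/4; d_c = 39/2·10 = 195
d = 2·117/4 + 195 = 507/2
t_c = 10 > 0 so v_max = 39/2

d=507/2 v_max=39/2 a_max=13/2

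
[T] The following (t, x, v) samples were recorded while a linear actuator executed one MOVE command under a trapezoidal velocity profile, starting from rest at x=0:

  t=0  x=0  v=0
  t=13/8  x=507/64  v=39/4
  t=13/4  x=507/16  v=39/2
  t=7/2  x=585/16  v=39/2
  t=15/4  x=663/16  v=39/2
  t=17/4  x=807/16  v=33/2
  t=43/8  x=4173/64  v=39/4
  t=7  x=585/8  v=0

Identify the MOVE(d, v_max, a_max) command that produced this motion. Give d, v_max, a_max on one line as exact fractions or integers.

d=585/8 v_max=39/2 a_max=6

final state: t=7, x=585/8, v=0 → d = 585/8
a_max = (39/4−0)/(13/8−0) = 6
max v = 39/2 over t∈[13/4,15/4] → v_max = 39/2
check: 39/2·(13/4+1/2) = 585/8 ✓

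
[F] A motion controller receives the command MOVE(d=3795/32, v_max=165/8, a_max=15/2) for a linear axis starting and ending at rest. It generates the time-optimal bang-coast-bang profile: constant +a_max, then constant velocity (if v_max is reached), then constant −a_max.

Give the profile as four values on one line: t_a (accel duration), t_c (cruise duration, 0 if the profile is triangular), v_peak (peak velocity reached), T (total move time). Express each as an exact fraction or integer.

v_max²/a_max = (165/8)²/(15/2) = 1815/32
3795/32 ≥ 1815/32 ⇒ cruise phase
t_a = (165/8)/(15/2) = 11/4; v_peak = 165/8
d_cruise = 3795/32 − 1815/32 = 495/8; t_c = (495/8)/(165/8) = 3
T = 2·11/4 + 3 = 17/2

t_a=11/4 t_c=3 v_peak=165/8 T=17/2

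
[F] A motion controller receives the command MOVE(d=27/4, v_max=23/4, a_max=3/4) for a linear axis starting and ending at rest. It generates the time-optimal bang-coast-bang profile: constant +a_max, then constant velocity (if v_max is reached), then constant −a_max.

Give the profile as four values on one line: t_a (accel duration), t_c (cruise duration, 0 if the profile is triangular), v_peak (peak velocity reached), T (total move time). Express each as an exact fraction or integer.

vₘ²/aₘ = (23/4)²/(3/4) = 529/12
27/4 < 529/12 ⇒ no cruise
v_peak = √(27/4·3/4) = √(81/16) = 9/4
t_a = (9/4)/(3/4) = 3; t_c = 0
T = 2·3 = 6

t_a=3 t_c=0 v_peak=9/4 T=6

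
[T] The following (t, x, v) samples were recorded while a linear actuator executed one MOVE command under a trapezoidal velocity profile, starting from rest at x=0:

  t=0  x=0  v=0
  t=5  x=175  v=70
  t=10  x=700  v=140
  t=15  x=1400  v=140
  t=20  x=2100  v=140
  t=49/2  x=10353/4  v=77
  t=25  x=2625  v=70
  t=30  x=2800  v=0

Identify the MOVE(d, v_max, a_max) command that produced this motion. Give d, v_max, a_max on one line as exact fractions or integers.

final state: t=30, x=2800, v=0 → d = 2800
a_max = (70−0)/(5−0) = 14
max v = 140 over t∈[10,20] → v_max = 140
check: 140·(10+10) = 2800 ✓

d=2800 v_max=140 a_max=14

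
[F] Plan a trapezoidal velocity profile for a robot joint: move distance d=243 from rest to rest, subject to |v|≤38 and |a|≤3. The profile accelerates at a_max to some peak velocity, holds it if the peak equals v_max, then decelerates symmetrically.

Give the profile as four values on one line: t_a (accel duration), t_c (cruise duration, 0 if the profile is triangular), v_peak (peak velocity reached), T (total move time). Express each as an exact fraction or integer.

t_a=9 t_c=0 v_peak=27 T=18

v_max²/a_max = 38²/3 = 1444/3
243 < 1444/3 ⇒ no cruise
v_peak = √(243·3) = √729 = 27
t_a = 27/3 = 9; t_c = 0
T = 2·9 = 18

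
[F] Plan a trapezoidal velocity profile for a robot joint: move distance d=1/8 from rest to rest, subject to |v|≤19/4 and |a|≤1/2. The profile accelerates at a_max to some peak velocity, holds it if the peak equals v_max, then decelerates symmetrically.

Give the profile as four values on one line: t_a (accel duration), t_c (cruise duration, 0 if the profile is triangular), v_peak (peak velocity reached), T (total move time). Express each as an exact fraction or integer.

vₘ²/aₘ = (19/4)²/(1/2) = 361/8
1/8 < 361/8 ⇒ no cruise
v_peak = √(1/8·1/2) = √(1/16) = 1/4
t_a = (1/4)/(1/2) = 1/2; t_c = 0
T = 2·1/2 = 1

t_a=1/2 t_c=0 v_peak=1/4 T=1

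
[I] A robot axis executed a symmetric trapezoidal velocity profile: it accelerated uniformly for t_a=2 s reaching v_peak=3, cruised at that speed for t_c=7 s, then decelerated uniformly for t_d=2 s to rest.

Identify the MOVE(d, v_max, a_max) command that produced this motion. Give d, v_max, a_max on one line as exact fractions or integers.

d=27 v_max=3 a_max=3/2

a_max = 3/2
d_a = ½·3·2 = 3; d_c = 3·7 = 21
d = 2·3 + 21 = 27
t_c = 7 > 0 so v_max = 3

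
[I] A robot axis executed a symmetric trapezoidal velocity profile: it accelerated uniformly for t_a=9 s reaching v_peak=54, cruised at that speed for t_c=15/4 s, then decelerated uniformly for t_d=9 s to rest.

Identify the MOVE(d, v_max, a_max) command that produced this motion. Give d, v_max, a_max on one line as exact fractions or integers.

a_max = 54/9 = 6
d_a = ½·54·9 = 243; d_c = 54·15/4 = 405/2
d = 2·243 + 405/2 = 1377/2
t_c = 15/4 > 0 ⇒ limit active, v_max = 54

d=1377/2 v_max=54 a_max=6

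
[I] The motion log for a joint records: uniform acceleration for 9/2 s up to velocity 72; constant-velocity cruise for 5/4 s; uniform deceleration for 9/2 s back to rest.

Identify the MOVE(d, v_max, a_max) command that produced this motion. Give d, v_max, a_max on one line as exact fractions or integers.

d=414 v_max=72 a_max=16

a_max = 72/(9/2) = 16
d_a = ½·72·9/2 = 162; d_c = 72·5/4 = 90
d = 2·162 + 90 = 414
t_c = 5/4 > 0 so v_max = 72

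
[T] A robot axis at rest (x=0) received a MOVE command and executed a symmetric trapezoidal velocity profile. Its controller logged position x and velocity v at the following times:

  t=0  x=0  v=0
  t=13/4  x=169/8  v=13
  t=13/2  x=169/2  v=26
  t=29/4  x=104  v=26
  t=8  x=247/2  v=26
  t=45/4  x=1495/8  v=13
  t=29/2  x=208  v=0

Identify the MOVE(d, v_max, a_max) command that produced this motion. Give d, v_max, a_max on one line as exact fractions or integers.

d=208 v_max=26 a_max=4

final state: t=29/2, x=208, v=0 → d = 208
a_max = (13−0)/(13/4−0) = 4
max v = 26 over t∈[13/2,8] → v_max = 26
check: 26·(13/2+3/2) = 208 ✓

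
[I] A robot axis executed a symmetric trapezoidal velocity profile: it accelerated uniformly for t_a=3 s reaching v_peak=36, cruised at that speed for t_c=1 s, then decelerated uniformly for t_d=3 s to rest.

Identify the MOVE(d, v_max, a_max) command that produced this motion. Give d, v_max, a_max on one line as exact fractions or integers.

a_max = 36/3 = 12
d_a = ½·36·3 = 54; d_c = 36·1 = 36
d = 2·54 + 36 = 144
t_c = 1 > 0 ⇒ limit active, v_max = 36

d=144 v_max=36 a_max=12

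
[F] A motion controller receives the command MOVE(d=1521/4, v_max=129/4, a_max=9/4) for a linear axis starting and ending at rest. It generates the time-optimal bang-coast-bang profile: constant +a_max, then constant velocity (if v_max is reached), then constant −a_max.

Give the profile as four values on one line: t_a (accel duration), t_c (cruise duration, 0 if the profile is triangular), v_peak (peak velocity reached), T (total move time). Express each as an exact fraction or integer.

t_a=13 t_c=0 v_peak=117/4 T=26

v_max²/a_max = (129/4)²/(9/4) = 1849/4
1521/4 < 1849/4 so t_c = 0
v_peak = √(1521/4·9/4) = √(13689/16) = 117/4
t_a = (117/4)/(9/4) = 13; t_c = 0
T = 2·13 = 26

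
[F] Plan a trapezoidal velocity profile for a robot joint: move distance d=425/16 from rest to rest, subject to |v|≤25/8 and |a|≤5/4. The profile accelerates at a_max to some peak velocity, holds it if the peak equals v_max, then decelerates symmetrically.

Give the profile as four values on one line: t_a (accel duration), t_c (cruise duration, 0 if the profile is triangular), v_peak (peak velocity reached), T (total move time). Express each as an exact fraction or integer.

(v_max)²/a_max = (25/8)²/(5/4) = 125/16
425/16 ≥ 125/16 → trapezoidal
t_a = (25/8)/(5/4) = 5/2; v_peak = 25/8
d_cruise = 425/16 − 125/16 = 75/4; t_c = (75/4)/(25/8) = 6
T = 2·5/2 + 6 = 11

t_a=5/2 t_c=6 v_peak=25/8 T=11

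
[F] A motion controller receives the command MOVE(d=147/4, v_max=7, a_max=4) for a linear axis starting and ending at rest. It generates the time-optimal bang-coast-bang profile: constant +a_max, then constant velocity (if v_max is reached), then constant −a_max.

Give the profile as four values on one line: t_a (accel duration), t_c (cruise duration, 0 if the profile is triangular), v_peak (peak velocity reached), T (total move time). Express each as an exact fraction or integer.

t_a=7/4 t_c=7/2 v_peak=7 T=7

vₘ²/aₘ = 7²/4 = 49/4
147/4 ≥ 49/4 → trapezoidal
t_a = 7/4; v_peak = 7
d_cruise = 147/4 − 49/4 = 49/2; t_c = (49/2)/7 = 7/2
T = 2·7/4 + 7/2 = 7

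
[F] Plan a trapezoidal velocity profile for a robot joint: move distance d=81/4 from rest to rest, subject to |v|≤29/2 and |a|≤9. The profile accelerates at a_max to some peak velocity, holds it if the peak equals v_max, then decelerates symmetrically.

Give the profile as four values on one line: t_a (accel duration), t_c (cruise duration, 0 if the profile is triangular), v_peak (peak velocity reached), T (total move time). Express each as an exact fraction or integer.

t_a=3/2 t_c=0 v_peak=27/2 T=3

vₘ²/aₘ = (29/2)²/9 = 841/36
81/4 < 841/36 so t_c = 0
v_peak = √(81/4·9) = √(729/4) = 27/2
t_a = (27/2)/9 = 3/2; t_c = 0
T = 2·3/2 = 3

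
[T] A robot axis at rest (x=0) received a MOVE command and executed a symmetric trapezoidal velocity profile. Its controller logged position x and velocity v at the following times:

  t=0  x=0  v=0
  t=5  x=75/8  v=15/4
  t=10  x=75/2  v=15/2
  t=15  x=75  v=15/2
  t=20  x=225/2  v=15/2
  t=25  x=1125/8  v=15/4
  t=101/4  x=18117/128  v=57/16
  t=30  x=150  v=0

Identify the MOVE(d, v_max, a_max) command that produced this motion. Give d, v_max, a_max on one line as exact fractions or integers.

final state: t=30, x=150, v=0 → d = 150
a_max = (15/4−0)/(5−0) = 3/4
max v = 15/2 over t∈[10,20] → v_max = 15/2
check: 15/2·(10+10) = 150 ✓

d=150 v_max=15/2 a_max=3/4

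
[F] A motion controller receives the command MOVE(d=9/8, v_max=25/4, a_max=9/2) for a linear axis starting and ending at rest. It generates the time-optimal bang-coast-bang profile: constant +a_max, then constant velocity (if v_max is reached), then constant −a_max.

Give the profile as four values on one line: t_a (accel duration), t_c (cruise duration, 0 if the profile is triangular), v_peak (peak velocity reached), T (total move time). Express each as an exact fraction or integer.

t_a=1/2 t_c=0 v_peak=9/4 T=1

v_max²/a_max = (25/4)²/(9/2) = 625/72
9/8 < 625/72 so t_c = 0
v_peak = √(9/8·9/2) = √(81/16) = 9/4
t_a = (9/4)/(9/2) = 1/2; t_c = 0
T = 2·1/2 = 1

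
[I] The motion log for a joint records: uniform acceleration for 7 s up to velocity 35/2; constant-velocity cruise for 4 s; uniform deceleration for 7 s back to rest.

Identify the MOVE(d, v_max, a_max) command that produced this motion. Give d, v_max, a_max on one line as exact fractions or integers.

d=385/2 v_max=35/2 a_max=5/2

a_max = (35/2)/7 = 5/2
d_a = ½·35/2·7 = 245/4; d_c = 35/2·4 = 70
d = 2·245/4 + 70 = 385/2
t_c = 4 > 0 ⇒ limit active, v_max = 35/2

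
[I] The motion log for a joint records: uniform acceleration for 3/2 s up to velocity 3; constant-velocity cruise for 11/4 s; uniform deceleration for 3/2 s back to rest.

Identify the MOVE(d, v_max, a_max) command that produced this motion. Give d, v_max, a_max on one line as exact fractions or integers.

d=51/4 v_max=3 a_max=2

a_max = 3/(3/2) = 2
d_a = ½·3·3/2 = 9/4; d_c = 3·11/4 = 33/4
d = 2·9/4 + 33/4 = 51/4
t_c = 11/4 > 0 → v_max = v_peak = 3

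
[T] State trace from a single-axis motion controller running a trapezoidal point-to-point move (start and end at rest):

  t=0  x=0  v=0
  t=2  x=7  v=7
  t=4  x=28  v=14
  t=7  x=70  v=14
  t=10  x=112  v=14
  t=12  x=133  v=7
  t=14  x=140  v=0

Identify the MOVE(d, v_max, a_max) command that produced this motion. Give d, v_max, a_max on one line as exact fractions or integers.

d=140 v_max=14 a_max=7/2

final state: t=14, x=140, v=0 → d = 140
a_max = (7−0)/(2−0) = 7/2
max v = 14 over t∈[4,10] → v_max = 14
check: 14·(4+6) = 140 ✓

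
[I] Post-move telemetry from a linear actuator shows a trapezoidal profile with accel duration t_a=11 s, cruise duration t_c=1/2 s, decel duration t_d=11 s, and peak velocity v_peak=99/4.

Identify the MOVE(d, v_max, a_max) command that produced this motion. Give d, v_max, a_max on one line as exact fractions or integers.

a_max = (99/4)/11 = 9/4
d_a = ½·99/4·11 = 1089/8; d_c = 99/4·1/2 = 99/8
d = 2·1089/8 + 99/8 = 2277/8
t_c = 1/2 > 0 ⇒ limit active, v_max = 99/4

d=2277/8 v_max=99/4 a_max=9/4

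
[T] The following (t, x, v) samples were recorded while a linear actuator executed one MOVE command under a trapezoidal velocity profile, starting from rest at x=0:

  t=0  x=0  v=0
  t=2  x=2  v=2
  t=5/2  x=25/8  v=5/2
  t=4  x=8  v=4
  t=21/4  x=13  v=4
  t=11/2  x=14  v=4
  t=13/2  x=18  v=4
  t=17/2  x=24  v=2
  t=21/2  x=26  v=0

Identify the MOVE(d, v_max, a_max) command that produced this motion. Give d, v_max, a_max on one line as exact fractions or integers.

final state: t=21/2, x=26, v=0 → d = 26
a_max = (2−0)/(2−0) = 1
max v = 4 over t∈[4,13/2] → v_max = 4
check: 4·(4+5/2) = 26 ✓

d=26 v_max=4 a_max=1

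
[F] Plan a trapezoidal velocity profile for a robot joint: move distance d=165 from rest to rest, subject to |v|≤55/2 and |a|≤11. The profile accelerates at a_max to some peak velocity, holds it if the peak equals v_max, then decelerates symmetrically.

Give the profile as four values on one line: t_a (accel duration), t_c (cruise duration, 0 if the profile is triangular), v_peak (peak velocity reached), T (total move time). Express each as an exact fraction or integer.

t_a=5/2 t_c=7/2 v_peak=55/2 T=17/2

(v_max)²/a_max = (55/2)²/11 = 275/4
165 ≥ 275/4 so v_max reached
t_a = (55/2)/11 = 5/2; v_peak = 55/2
d_cruise = 165 − 275/4 = 385/4; t_c = (385/4)/(55/2) = 7/2
T = 2·5/2 + 7/2 = 17/2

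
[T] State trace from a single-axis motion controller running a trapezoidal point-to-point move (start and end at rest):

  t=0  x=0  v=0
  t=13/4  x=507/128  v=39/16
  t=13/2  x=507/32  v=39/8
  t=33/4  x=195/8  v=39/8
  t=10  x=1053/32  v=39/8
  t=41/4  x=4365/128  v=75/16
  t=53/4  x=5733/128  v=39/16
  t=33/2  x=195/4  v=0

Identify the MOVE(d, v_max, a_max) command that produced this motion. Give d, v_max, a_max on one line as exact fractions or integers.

d=195/4 v_max=39/8 a_max=3/4

final state: t=33/2, x=195/4, v=0 → d = 195/4
a_max = (39/16−0)/(13/4−0) = 3/4
max v = 39/8 over t∈[13/2,10] → v_max = 39/8
check: 39/8·(13/2+7/2) = 195/4 ✓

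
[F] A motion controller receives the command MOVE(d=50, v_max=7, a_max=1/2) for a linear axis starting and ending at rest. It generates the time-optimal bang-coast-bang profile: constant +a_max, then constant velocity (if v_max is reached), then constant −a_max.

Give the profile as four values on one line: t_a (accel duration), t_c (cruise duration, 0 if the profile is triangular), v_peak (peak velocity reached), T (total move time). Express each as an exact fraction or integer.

t_a=10 t_c=0 v_peak=5 T=20

v_max²/a_max = 7²/(1/2) = 98
50 < 98 ⇒ no cruise
v_peak = √(50·1/2) = √25 = 5
t_a = 5/(1/2) = 10; t_c = 0
T = 2·10 = 20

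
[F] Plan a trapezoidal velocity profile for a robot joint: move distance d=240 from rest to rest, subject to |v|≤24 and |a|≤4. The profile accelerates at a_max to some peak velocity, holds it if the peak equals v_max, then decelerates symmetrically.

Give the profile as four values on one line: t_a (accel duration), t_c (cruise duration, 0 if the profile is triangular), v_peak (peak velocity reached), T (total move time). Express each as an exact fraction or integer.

t_a=6 t_c=4 v_peak=24 T=16

(v_max)²/a_max = 24²/4 = 144
240 ≥ 144 → trapezoidal
t_a = 24/4 = 6; v_peak = 24
d_cruise = 240 − 144 = 96; t_c = 96/24 = 4
T = 2·6 + 4 = 16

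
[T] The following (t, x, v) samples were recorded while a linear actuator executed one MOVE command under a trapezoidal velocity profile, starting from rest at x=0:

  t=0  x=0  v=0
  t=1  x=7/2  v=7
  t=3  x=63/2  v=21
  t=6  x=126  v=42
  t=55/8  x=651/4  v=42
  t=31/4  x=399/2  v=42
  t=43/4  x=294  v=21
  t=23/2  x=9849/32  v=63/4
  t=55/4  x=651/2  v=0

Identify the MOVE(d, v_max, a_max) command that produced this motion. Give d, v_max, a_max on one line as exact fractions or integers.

d=651/2 v_max=42 a_max=7

final state: t=55/4, x=651/2, v=0 → d = 651/2
a_max = (7−0)/(1−0) = 7
max v = 42 over t∈[6,31/4] → v_max = 42
check: 42·(6+7/4) = 651/2 ✓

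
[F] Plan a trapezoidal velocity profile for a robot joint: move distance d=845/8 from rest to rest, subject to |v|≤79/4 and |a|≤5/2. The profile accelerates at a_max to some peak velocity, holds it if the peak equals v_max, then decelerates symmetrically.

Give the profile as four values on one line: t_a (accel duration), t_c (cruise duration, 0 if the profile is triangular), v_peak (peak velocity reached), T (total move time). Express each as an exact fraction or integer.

t_a=13/2 t_c=0 v_peak=65/4 T=13

(v_max)²/a_max = (79/4)²/(5/2) = 6241/40
845/8 < 6241/40 → triangular
v_peak = √(845/8·5/2) = √(4225/16) = 65/4
t_a = (65/4)/(5/2) = 13/2; t_c = 0
T = 2·13/2 = 13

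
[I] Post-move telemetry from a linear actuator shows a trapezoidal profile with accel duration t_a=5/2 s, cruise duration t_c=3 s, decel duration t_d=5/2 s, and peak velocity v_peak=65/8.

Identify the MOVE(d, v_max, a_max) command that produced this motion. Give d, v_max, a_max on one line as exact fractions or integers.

a_max = (65/8)/(5/2) = 13/4
d_a = ½·65/8·5/2 = 325/32; d_c = 65/8·3 = 195/8
d = 2·325/32 + 195/8 = 715/16
t_c = 3 > 0 ⇒ limit active, v_max = 65/8

d=715/16 v_max=65/8 a_max=13/4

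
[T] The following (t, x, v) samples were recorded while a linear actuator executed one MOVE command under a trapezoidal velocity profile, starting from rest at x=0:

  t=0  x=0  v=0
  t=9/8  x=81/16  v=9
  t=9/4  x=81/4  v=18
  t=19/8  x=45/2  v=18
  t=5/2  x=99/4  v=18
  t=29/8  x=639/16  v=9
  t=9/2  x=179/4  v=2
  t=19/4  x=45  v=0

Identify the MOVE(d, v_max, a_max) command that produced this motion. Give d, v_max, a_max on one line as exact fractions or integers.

d=45 v_max=18 a_max=8

final state: t=19/4, x=45, v=0 → d = 45
a_max = (9−0)/(9/8−0) = 8
max v = 18 over t∈[9/4,5/2] → v_max = 18
check: 18·(9/4+1/4) = 45 ✓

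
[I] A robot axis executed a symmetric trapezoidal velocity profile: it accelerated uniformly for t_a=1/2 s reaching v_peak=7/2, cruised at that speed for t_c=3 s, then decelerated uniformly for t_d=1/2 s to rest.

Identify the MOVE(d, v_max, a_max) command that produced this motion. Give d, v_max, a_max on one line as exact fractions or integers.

a_max = (7/2)/(1/2) = 7
d_a = ½·7/2·1/2 = 7/8; d_c = 7/2·3 = 21/2
d = 2·7/8 + 21/2 = 49/4
t_c = 3 > 0 so v_max = 7/2

d=49/4 v_max=7/2 a_max=7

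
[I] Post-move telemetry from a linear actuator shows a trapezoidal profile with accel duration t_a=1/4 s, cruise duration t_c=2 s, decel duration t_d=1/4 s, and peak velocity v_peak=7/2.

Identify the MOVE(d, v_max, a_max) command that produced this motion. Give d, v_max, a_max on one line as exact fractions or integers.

a_max = (7/2)/(1/4) = 14
d_a = ½·7/2·1/4 = 7/16; d_c = 7/2·2 = 7
d = 2·7/16 + 7 = 63/8
t_c = 2 > 0 ⇒ limit active, v_max = 7/2

d=63/8 v_max=7/2 a_max=14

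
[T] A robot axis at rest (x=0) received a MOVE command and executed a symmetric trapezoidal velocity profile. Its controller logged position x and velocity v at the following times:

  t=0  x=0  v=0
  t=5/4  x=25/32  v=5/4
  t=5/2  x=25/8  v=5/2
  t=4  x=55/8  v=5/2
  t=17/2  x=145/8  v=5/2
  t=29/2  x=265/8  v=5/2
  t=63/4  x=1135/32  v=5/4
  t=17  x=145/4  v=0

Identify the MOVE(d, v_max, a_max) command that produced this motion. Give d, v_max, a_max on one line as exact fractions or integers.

final state: t=17, x=145/4, v=0 → d = 145/4
a_max = (5/4−0)/(5/4−0) = 1
max v = 5/2 over t∈[5/2,29/2] → v_max = 5/2
check: 5/2·(5/2+12) = 145/4 ✓

d=145/4 v_max=5/2 a_max=1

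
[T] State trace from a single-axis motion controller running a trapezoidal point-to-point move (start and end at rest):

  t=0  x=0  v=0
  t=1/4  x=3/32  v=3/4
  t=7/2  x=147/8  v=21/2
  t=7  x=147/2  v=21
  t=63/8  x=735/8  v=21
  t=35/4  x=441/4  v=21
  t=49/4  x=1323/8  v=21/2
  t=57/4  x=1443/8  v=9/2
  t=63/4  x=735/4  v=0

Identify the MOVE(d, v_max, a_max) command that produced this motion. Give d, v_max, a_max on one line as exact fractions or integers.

final state: t=63/4, x=735/4, v=0 → d = 735/4
a_max = (3/4−0)/(1/4−0) = 3
max v = 21 over t∈[7,35/4] → v_max = 21
check: 21·(7+7/4) = 735/4 ✓

d=735/4 v_max=21 a_max=3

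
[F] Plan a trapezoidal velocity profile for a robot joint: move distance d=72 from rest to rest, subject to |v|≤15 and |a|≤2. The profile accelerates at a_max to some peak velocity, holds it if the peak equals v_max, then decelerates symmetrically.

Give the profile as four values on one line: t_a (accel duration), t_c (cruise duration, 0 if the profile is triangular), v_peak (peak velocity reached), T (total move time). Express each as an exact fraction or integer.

t_a=6 t_c=0 v_peak=12 T=12

(v_max)²/a_max = 15²/2 = 225/2
72 < 225/2 so t_c = 0
v_peak = √(72·2) = √144 = 12
t_a = 12/2 = 6; t_c = 0
T = 2·6 = 12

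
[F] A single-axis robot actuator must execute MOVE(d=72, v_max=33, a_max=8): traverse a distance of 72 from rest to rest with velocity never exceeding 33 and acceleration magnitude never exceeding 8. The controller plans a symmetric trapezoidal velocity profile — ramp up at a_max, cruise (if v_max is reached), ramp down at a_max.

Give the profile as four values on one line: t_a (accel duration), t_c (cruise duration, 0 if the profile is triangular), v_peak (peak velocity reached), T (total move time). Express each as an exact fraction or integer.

vₘ²/aₘ = 33²/8 = 1089/8
72 < 1089/8 so t_c = 0
v_peak = √(72·8) = √576 = 24
t_a = 24/8 = 3; t_c = 0
T = 2·3 = 6

t_a=3 t_c=0 v_peak=24 T=6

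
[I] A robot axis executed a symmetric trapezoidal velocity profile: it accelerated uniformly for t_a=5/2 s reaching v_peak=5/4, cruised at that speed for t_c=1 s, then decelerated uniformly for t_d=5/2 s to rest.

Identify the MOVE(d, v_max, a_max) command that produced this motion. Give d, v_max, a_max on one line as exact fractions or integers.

d=35/8 v_max=5/4 a_max=1/2

a_max = (5/4)/(5/2) = 1/2
d_a = ½·5/4·5/2 = 25/16; d_c = 5/4·1 = 5/4
d = 2·25/16 + 5/4 = 35/8
t_c = 1 > 0 ⇒ limit active, v_max = 5/4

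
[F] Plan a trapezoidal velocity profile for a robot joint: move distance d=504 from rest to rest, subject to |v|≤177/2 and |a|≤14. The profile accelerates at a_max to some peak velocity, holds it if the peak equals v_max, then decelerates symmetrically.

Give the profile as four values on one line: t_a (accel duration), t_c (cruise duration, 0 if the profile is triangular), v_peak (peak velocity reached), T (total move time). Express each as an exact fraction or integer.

v_max²/a_max = (177/2)²/14 = 31329/56
504 < 31329/56 → triangular
v_peak = √(504·14) = √7056 = 84
t_a = 84/14 = 6; t_c = 0
T = 2·6 = 12

t_a=6 t_c=0 v_peak=84 T=12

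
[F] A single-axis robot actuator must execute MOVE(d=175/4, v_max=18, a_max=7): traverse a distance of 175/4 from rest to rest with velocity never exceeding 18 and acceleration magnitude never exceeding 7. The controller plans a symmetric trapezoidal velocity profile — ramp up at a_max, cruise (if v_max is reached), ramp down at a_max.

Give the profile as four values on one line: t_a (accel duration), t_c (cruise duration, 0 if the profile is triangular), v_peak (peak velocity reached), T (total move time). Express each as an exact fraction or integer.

t_a=5/2 t_c=0 v_peak=35/2 T=5

vₘ²/aₘ = 18²/7 = 324/7
175/4 < 324/7 so t_c = 0
v_peak = √(175/4·7) = √(1225/4) = 35/2
t_a = (35/2)/7 = 5/2; t_c = 0
T = 2·5/2 = 5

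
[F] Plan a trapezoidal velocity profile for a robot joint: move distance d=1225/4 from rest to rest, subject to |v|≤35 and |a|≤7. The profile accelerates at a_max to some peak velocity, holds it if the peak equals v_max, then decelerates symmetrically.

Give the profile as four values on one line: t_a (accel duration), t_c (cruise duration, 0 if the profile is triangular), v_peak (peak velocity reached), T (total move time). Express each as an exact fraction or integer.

v_max²/a_max = 35²/7 = 175
1225/4 ≥ 175 so v_max reached
t_a = 35/7 = 5; v_peak = 35
d_cruise = 1225/4 − 175 = 525/4; t_c = (525/4)/35 = 15/4
T = 2·5 + 15/4 = 55/4

t_a=5 t_c=15/4 v_peak=35 T=55/4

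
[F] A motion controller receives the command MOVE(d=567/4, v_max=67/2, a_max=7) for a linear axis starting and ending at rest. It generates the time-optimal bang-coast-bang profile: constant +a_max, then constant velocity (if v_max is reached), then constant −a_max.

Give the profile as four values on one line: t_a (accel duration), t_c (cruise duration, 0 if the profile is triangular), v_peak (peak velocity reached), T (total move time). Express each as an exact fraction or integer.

t_a=9/2 t_c=0 v_peak=63/2 T=9

(v_max)²/a_max = (67/2)²/7 = 4489/28
567/4 < 4489/28 ⇒ no cruise
v_peak = √(567/4·7) = √(3969/4) = 63/2
t_a = (63/2)/7 = 9/2; t_c = 0
T = 2·9/2 = 9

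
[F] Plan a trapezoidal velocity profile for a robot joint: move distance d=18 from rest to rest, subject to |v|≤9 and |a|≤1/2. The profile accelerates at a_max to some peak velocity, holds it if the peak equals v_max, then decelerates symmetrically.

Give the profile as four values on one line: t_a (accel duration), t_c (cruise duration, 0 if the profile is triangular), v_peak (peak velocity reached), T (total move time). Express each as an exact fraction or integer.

t_a=6 t_c=0 v_peak=3 T=12

vₘ²/aₘ = 9²/(1/2) = 162
18 < 162 ⇒ no cruise
v_peak = √(18·1/2) = √9 = 3
t_a = 3/(1/2) = 6; t_c = 0
T = 2·6 = 12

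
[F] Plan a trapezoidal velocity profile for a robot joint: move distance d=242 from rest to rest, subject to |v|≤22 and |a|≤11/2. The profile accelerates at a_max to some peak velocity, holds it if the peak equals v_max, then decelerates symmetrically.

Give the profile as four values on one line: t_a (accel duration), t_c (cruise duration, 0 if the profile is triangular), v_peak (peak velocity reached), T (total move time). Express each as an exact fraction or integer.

(v_max)²/a_max = 22²/(11/2) = 88
242 ≥ 88 → trapezoidal
t_a = 22/(11/2) = 4; v_peak = 22
d_cruise = 242 − 88 = 154; t_c = 154/22 = 7
T = 2·4 + 7 = 15

t_a=4 t_c=7 v_peak=22 T=15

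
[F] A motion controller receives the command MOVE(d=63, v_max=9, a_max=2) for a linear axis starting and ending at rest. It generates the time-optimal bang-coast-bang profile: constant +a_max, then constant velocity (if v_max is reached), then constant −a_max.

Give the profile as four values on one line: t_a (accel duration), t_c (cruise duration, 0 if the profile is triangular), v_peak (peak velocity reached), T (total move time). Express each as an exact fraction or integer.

t_a=9/2 t_c=5/2 v_peak=9 T=23/2

vₘ²/aₘ = 9²/2 = 81/2
63 ≥ 81/2 so v_max reached
t_a = 9/2; v_peak = 9
d_cruise = 63 − 81/2 = 45/2; t_c = (45/2)/9 = 5/2
T = 2·9/2 + 5/2 = 23/2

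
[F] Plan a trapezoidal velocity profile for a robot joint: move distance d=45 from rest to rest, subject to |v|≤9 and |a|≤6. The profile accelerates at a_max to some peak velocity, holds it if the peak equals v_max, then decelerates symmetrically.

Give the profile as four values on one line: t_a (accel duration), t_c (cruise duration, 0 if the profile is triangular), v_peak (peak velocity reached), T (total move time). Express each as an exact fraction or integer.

t_a=3/2 t_c=7/2 v_peak=9 T=13/2

(v_max)²/a_max = 9²/6 = 27/2
45 ≥ 27/2 ⇒ cruise phase
t_a = 9/6 = 3/2; v_peak = 9
d_cruise = 45 − 27/2 = 63/2; t_c = (63/2)/9 = 7/2
T = 2·3/2 + 7/2 = 13/2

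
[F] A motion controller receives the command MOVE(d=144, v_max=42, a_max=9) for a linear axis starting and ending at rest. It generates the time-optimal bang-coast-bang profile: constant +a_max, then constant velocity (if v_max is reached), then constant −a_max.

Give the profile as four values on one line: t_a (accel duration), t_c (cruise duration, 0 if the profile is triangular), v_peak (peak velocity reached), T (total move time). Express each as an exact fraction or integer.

(v_max)²/a_max = 42²/9 = 196
144 < 196 → triangular
v_peak = √(144·9) = √1296 = 36
t_a = 36/9 = 4; t_c = 0
T = 2·4 = 8

t_a=4 t_c=0 v_peak=36 T=8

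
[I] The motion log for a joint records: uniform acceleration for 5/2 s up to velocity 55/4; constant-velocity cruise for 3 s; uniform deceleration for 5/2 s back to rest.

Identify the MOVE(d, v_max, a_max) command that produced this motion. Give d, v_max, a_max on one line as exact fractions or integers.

a_max = (55/4)/(5/2) = 11/2
d_a = ½·55/4·5/2 = 275/16; d_c = 55/4·3 = 165/4
d = 2·275/16 + 165/4 = 605/8
t_c = 3 > 0 so v_max = 55/4

d=605/8 v_max=55/4 a_max=11/2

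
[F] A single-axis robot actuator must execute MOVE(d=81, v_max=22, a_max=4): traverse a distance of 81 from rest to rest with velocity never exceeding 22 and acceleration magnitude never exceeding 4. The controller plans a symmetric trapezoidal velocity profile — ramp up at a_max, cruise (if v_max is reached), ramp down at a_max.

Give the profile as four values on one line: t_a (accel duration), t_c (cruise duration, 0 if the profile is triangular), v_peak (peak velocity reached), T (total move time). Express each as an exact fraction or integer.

v_max²/a_max = 22²/4 = 121
81 < 121 ⇒ no cruise
v_peak = √(81·4) = √324 = 18
t_a = 18/4 = 9/2; t_c = 0
T = 2·9/2 = 9

t_a=9/2 t_c=0 v_peak=18 T=9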